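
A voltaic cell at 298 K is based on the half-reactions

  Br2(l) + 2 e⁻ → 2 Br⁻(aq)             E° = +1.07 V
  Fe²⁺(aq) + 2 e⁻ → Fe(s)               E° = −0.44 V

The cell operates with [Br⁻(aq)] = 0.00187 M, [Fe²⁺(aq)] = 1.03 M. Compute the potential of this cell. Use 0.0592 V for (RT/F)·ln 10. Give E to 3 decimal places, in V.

+1.671 V

Since E°(Br₂/Br⁻) > E°(Fe²⁺/Fe), Br₂/Br⁻ serves as the cathode.
E°cell = E°cat − E°an = +1.07 − (−0.44) = +1.51 V; n = 2.
For the overall reaction Br2(l) + Fe(s) → 2 Br⁻(aq) + Fe²⁺(aq), Q = [Br⁻(aq)]^2·[Fe²⁺(aq)] = 3.6×10^−6, giving log Q = −5.443.
By the Nernst equation, E = +1.51 − (0.0592/2)·(−5.443) = +1.671 V.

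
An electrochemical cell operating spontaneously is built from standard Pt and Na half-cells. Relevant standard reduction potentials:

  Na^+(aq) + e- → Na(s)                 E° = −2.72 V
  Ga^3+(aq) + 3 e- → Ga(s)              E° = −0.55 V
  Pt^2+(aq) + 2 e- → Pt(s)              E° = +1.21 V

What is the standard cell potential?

+3.93 V

Of the two couples in this cell, the one with the more positive reduction potential is reduced at the cathode: here that is Pt²⁺/Pt (+1.21 V); Na⁺/Na (−2.72 V) is the anode.
E°cell = E°(cathode) − E°(anode) = +1.21 − (−2.72) = +3.93 V.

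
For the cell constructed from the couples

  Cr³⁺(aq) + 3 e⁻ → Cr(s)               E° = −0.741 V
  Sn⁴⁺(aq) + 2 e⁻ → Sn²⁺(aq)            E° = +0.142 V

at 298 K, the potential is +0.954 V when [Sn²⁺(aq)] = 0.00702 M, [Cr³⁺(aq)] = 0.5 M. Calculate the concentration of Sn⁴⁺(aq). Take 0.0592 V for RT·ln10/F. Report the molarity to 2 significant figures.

Sn⁴⁺/Sn²⁺ is the cathode (higher E°); E°cell = +0.142 − (−0.741) = +0.883 V with n = 6.
Rearranging E = E° − (0.0592/n)·log Q gives log Q = 6(+0.883 − (+0.954))/0.0592 = −7.196.
The balanced reaction is 3 Sn⁴⁺(aq) + 2 Cr(s) → 3 Sn²⁺(aq) + 2 Cr³⁺(aq), so Q = ([Sn²⁺(aq)]^3·[Cr³⁺(aq)]^2) / [Sn⁴⁺(aq)]^3.
Isolating [Sn⁴⁺(aq)] in Q = 10^{−7.196} yields log [Sn⁴⁺(aq)] = 0.044, i.e. 1.1 M.

1.1 M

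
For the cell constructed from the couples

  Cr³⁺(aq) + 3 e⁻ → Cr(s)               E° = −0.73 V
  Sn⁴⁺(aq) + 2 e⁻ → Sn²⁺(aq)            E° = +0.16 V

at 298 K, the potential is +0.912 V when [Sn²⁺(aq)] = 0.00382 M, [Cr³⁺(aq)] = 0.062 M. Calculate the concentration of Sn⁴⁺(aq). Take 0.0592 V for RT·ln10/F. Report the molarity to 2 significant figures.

With Sn⁴⁺/Sn²⁺ at the cathode and Cr³⁺/Cr at the anode, E°cell = +0.16 − (−0.73) = +0.89 V (n = 6).
Since E = E° − (0.0592/n)·log Q, log Q = n(E° − E)/0.0592 = −2.230.
The balanced reaction is 3 Sn⁴⁺(aq) + 2 Cr(s) → 3 Sn²⁺(aq) + 2 Cr³⁺(aq), so Q = ([Sn²⁺(aq)]^3·[Cr³⁺(aq)]^2) / [Sn⁴⁺(aq)]^3.
Solving for the unknown gives log [Sn⁴⁺(aq)] = −2.480, so [Sn⁴⁺(aq)] ≈ 0.0033 M.

0.0033 M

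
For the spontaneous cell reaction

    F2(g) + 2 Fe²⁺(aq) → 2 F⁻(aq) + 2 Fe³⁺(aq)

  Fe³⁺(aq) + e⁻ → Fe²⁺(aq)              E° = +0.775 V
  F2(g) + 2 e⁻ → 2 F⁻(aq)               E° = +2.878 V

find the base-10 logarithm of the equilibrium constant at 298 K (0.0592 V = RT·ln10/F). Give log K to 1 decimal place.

The F₂/F⁻ couple is reduced (cathode); E°cell = +2.878 − (+0.775) = +2.103 V with n = 2.
At equilibrium E = 0, so log K = nE°cell / 0.0592 = (2)(+2.103) / 0.0592 = 71.0.

log K = 71.0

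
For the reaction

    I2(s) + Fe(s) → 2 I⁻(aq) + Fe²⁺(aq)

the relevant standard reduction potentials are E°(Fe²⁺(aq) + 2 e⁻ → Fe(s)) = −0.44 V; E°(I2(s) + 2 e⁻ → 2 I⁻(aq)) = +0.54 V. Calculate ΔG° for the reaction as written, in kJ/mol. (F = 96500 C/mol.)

In the reaction as written I2(s) is reduced, so the I₂/I⁻ couple is the cathode and Fe²⁺/Fe is the anode.
E°cell = +0.54 − (−0.44) = +0.98 V; balancing electrons gives n = 2.
ΔG° = −nFE°cell = −(2)(96500)(+0.98) J/mol = −189 kJ/mol.

−189 kJ/mol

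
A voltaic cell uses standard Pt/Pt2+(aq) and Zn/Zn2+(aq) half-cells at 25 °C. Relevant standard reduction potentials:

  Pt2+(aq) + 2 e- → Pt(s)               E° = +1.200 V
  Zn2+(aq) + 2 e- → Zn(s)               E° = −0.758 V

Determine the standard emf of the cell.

The Pt²⁺/Pt couple has the higher E°, so Pt ion is reduced (cathode) and Zn is oxidized (anode).
E°cell = E°(cathode) − E°(anode) = +1.200 − (−0.758) = +1.958 V.

+1.958 V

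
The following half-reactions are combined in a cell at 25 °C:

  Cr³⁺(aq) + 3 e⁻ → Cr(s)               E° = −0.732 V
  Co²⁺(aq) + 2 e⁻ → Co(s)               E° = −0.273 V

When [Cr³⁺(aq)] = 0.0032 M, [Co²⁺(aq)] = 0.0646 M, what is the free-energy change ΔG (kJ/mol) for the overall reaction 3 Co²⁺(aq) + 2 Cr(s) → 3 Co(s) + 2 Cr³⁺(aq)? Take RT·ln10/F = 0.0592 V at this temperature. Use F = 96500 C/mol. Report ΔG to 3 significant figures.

E°cell = −0.273 − (−0.732) = +0.459 V; the balanced reaction transfers n = 6 electrons.
Here Q = [Cr³⁺(aq)]^2 / [Co²⁺(aq)]^3 = 0.038 (log Q = −1.420), giving E = +0.459 − (0.0592/6)·(−1.420) = +0.4730 V.
Then ΔG = −nFE = −6 × 96500 × +0.4730 J/mol = −274 kJ/mol.

−274 kJ/mol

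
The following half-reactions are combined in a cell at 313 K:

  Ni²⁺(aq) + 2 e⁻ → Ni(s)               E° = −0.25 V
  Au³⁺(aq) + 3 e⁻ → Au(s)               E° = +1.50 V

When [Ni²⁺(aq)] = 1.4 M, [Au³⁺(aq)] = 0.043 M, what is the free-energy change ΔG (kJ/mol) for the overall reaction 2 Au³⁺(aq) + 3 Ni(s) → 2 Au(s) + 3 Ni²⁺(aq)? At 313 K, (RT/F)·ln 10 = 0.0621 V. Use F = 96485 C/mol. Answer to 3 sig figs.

With Au³⁺/Au reduced at the cathode, E°cell = +1.50 − (−0.25) = +1.75 V and n = 6.
Here Q = [Ni²⁺(aq)]^3 / [Au³⁺(aq)]^2 = 1.48×10^3 (log Q = 3.171), giving E = +1.75 − (0.0621/6)·(3.171) = +1.7172 V.
Finally ΔG = −nFE = −(6)(96485 C/mol)(+1.7172 V) = −994 kJ/mol.

−994 kJ/mol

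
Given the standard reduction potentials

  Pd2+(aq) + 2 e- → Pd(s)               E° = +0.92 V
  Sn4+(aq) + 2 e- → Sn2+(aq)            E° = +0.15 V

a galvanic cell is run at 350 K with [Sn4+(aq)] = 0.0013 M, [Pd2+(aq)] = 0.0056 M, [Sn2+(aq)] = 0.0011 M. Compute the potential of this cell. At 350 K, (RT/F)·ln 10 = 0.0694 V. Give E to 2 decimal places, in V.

Pd²⁺/Pd is reduced (cathode, E° = +0.92 V) and Sn⁴⁺/Sn²⁺ is oxidized (anode).
The standard potential is +0.92 − (+0.15) = +0.77 V and the balanced reaction transfers n = 2 electrons.
Balancing gives Pd2+(aq) + Sn2+(aq) → Pd(s) + Sn4+(aq); hence Q = [Sn4+(aq)] / ([Pd2+(aq)]·[Sn2+(aq)]) = 211 (log Q = 2.324).
Applying E = E° − (RT ln10/nF)·log Q gives +0.77 − (0.0694/2)(2.324) = +0.69 V.

+0.69 V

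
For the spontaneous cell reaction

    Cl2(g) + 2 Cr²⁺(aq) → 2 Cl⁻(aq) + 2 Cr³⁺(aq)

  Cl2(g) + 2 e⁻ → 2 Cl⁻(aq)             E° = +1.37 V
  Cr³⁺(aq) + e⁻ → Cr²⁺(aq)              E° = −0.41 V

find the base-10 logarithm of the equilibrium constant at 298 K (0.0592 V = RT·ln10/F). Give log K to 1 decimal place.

The Cl₂/Cl⁻ couple is reduced (cathode); E°cell = +1.37 − (−0.41) = +1.78 V with n = 2.
At equilibrium E = 0, so log K = nE°cell / 0.0592 = (2)(+1.78) / 0.0592 = 60.1.

log K = 60.1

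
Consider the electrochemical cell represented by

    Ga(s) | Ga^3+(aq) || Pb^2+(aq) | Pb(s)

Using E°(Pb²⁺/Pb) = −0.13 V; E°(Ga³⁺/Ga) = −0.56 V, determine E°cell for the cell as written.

By convention the left-hand electrode in cell notation is the anode (oxidation) and the right-hand electrode is the cathode (reduction).
E°cell = E°(right) − E°(left) = −0.13 − (−0.56) = +0.43 V.

+0.43 V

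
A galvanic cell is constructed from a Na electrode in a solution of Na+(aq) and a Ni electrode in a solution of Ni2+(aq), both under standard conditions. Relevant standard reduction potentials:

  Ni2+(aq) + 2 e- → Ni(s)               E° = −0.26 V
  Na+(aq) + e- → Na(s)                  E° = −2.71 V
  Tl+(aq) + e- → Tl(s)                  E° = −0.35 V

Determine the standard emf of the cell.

Of the two couples in this cell, the one with the more positive reduction potential is reduced at the cathode: here that is Ni²⁺/Ni (−0.26 V); Na⁺/Na (−2.71 V) is the anode.
E°cell = E°(cathode) − E°(anode) = −0.26 − (−2.71) = +2.45 V.

+2.45 V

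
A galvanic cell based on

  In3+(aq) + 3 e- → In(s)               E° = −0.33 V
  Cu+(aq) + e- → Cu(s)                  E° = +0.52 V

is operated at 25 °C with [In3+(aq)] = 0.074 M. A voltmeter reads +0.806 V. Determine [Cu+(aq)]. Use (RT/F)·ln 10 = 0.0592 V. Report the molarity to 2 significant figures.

0.076 M

Cu⁺/Cu is the cathode (higher E°); E°cell = +0.52 − (−0.33) = +0.85 V with n = 3.
Rearranging E = E° − (0.0592/n)·log Q gives log Q = 3(+0.85 − (+0.806))/0.0592 = 2.230.
For 3 Cu+(aq) + In(s) → 3 Cu(s) + In3+(aq), the reaction quotient is Q = [In3+(aq)] / [Cu+(aq)]^3.
Isolating [Cu+(aq)] in Q = 10^{2.230} yields log [Cu+(aq)] = −1.120, i.e. 0.076 M.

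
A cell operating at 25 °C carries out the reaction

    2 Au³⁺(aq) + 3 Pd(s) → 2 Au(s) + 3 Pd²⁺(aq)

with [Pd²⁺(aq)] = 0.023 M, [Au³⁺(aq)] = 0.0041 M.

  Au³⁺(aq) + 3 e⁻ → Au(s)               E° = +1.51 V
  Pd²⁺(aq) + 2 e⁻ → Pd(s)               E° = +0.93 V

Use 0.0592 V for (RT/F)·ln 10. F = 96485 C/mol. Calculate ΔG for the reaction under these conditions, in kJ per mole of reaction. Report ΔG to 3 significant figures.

The standard cell potential is +1.51 − (+0.93) = +0.58 V, with n = 6 electrons in the balanced equation.
Here Q = [Pd²⁺(aq)]^3 / [Au³⁺(aq)]^2 = 0.724 (log Q = −0.140), giving E = +0.58 − (0.0592/6)·(−0.140) = +0.5814 V.
Finally ΔG = −nFE = −(6)(96485 C/mol)(+0.5814 V) = −337 kJ/mol.

−337 kJ/mol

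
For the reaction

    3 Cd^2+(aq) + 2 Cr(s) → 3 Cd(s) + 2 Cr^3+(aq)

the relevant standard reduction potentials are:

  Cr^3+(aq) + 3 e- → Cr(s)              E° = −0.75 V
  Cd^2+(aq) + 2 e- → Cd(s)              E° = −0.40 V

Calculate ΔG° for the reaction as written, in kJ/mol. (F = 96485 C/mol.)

−203 kJ/mol

In the reaction as written Cd^2+(aq) is reduced, so the Cd²⁺/Cd couple is the cathode and Cr³⁺/Cr is the anode.
E°cell = −0.40 − (−0.75) = +0.35 V; balancing electrons gives n = 6.
ΔG° = −nFE°cell = −(6)(96485)(+0.35) J/mol = −203 kJ/mol.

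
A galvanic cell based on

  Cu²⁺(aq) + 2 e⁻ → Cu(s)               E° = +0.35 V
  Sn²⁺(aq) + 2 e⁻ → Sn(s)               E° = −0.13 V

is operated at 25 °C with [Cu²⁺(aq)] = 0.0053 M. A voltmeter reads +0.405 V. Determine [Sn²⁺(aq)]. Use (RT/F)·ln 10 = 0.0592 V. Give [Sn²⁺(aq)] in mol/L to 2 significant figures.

Cu²⁺/Cu is the cathode (higher E°); E°cell = +0.35 − (−0.13) = +0.48 V with n = 2.
Rearranging E = E° − (0.0592/n)·log Q gives log Q = 2(+0.48 − (+0.405))/0.0592 = 2.534.
For Cu²⁺(aq) + Sn(s) → Cu(s) + Sn²⁺(aq), the reaction quotient is Q = [Sn²⁺(aq)] / [Cu²⁺(aq)].
Substituting the known concentrations and solving, log [Sn²⁺(aq)] = 0.258 and [Sn²⁺(aq)] = 1.8 M.

1.8 M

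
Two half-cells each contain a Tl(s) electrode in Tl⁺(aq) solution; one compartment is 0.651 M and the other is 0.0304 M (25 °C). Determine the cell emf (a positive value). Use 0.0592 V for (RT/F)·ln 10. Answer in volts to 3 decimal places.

For a concentration cell E°cell = 0, since both electrodes use the same couple.
The compartment with the higher Tl⁺(aq) concentration (0.651 M) acts as the cathode; ions are reduced there and produced at the dilute (0.0304 M) anode.
With n = 1, Ecell = −(0.0592/1)·log([dilute]/[conc]) = −(0.0592/1)·log(0.0304/0.651) = +0.079 V.

0.079 V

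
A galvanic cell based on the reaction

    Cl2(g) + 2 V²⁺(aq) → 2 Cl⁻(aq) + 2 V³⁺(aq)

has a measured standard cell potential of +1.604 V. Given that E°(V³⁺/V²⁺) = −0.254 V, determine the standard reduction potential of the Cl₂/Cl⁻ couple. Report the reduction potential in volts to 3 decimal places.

+1.350 V

In the reaction as written the Cl₂/Cl⁻ couple is reduced (cathode) and V³⁺/V²⁺ is oxidized (anode), so E°cell = E°(Cl₂/Cl⁻) − E°(V³⁺/V²⁺).
E°(Cl₂/Cl⁻) = E°cell + E°(anode) = +1.604 + (−0.254) = +1.350 V.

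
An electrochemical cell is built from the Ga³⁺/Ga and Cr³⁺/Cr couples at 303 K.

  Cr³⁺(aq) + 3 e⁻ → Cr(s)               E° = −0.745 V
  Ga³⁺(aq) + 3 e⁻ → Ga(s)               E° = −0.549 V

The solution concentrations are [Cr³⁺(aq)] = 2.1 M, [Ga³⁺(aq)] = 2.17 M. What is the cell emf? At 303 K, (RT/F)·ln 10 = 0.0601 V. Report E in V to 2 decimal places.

+0.20 V

Ga³⁺/Ga is reduced (cathode, E° = −0.549 V) and Cr³⁺/Cr is oxidized (anode).
The standard potential is −0.549 − (−0.745) = +0.196 V and the balanced reaction transfers n = 3 electrons.
Balancing gives Ga³⁺(aq) + Cr(s) → Ga(s) + Cr³⁺(aq); hence Q = [Cr³⁺(aq)] / [Ga³⁺(aq)] = 0.968 (log Q = −0.014).
Applying E = E° − (RT ln10/nF)·log Q gives +0.196 − (0.0601/3)(−0.014) = +0.20 V.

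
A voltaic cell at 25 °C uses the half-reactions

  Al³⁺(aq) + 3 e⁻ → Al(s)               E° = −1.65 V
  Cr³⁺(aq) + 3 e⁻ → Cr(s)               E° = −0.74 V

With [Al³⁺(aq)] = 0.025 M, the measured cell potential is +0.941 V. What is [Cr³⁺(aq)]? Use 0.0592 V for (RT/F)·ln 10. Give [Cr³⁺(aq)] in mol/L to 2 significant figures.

0.93 M

Cr³⁺/Cr is the cathode (higher E°); E°cell = −0.74 − (−1.65) = +0.91 V with n = 3.
Since E = E° − (0.0592/n)·log Q, log Q = n(E° − E)/0.0592 = −1.571.
For Cr³⁺(aq) + Al(s) → Cr(s) + Al³⁺(aq), the reaction quotient is Q = [Al³⁺(aq)] / [Cr³⁺(aq)].
Solving for the unknown gives log [Cr³⁺(aq)] = −0.031, so [Cr³⁺(aq)] ≈ 0.93 M.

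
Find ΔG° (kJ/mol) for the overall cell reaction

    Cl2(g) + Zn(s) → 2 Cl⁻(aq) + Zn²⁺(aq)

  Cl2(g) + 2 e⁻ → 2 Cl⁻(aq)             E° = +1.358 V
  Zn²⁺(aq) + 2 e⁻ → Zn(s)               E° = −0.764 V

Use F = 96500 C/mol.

In the reaction as written Cl2(g) is reduced, so the Cl₂/Cl⁻ couple is the cathode and Zn²⁺/Zn is the anode.
E°cell = +1.358 − (−0.764) = +2.122 V; balancing electrons gives n = 2.
ΔG° = −nFE°cell = −(2)(96500)(+2.122) J/mol = −410 kJ/mol.

−410 kJ/mol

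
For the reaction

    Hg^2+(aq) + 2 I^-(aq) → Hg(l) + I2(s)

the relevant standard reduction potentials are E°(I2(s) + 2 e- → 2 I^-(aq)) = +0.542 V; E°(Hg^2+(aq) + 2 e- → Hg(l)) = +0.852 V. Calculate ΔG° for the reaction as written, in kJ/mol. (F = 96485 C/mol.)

−59.8 kJ/mol

In the reaction as written Hg^2+(aq) is reduced, so the Hg²⁺/Hg couple is the cathode and I₂/I⁻ is the anode.
E°cell = +0.852 − (+0.542) = +0.310 V; balancing electrons gives n = 2.
ΔG° = −nFE°cell = −(2)(96485)(+0.310) J/mol = −59.8 kJ/mol.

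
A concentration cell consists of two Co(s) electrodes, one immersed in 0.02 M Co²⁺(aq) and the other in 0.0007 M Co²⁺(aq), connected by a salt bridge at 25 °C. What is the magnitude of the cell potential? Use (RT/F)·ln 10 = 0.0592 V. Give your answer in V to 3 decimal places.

0.043 V

For a concentration cell E°cell = 0, since both electrodes use the same couple.
The compartment with the higher Co²⁺(aq) concentration (0.02 M) acts as the cathode; ions are reduced there and produced at the dilute (0.0007 M) anode.
With n = 2, Ecell = −(0.0592/2)·log([dilute]/[conc]) = −(0.0592/2)·log(0.0007/0.02) = +0.043 V.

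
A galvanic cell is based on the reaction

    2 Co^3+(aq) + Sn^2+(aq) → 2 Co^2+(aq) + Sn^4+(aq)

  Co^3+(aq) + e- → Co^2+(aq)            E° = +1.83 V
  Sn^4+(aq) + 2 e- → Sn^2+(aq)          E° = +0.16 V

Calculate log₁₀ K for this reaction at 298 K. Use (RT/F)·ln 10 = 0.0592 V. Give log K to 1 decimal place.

log K = 56.4

The Co³⁺/Co²⁺ couple is reduced (cathode); E°cell = +1.83 − (+0.16) = +1.67 V with n = 2.
At equilibrium E = 0, so log K = nE°cell / 0.0592 = (2)(+1.67) / 0.0592 = 56.4.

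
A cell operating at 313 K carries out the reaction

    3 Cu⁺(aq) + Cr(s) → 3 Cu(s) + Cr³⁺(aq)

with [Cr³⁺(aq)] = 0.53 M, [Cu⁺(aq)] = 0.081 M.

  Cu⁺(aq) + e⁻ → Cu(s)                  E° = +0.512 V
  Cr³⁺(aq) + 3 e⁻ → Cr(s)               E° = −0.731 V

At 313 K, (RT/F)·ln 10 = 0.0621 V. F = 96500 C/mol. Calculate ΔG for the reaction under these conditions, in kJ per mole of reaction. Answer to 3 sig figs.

−342 kJ/mol

The standard cell potential is +0.512 − (−0.731) = +1.243 V, with n = 3 electrons in the balanced equation.
Q = [Cr³⁺(aq)] / [Cu⁺(aq)]^3 = 997, so log Q = 2.999 and E = +1.243 − (0.0621/3)(2.999) = +1.1809 V.
Then ΔG = −nFE = −3 × 96500 × +1.1809 J/mol = −342 kJ/mol.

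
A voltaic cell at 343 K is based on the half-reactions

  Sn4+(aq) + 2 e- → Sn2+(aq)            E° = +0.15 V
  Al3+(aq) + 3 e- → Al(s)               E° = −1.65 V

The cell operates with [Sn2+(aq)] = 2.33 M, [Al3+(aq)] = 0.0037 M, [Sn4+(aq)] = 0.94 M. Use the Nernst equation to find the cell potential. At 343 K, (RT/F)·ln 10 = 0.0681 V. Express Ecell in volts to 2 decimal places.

Since E°(Sn⁴⁺/Sn²⁺) > E°(Al³⁺/Al), Sn⁴⁺/Sn²⁺ serves as the cathode.
E°cell = E°cat − E°an = +0.15 − (−1.65) = +1.80 V; n = 6.
Balancing gives 3 Sn4+(aq) + 2 Al(s) → 3 Sn2+(aq) + 2 Al3+(aq); hence Q = ([Sn2+(aq)]^3·[Al3+(aq)]^2) / [Sn4+(aq)]^3 = 0.000208 (log Q = −3.681).
Applying E = E° − (RT ln10/nF)·log Q gives +1.80 − (0.0681/6)(−3.681) = +1.84 V.

+1.84 V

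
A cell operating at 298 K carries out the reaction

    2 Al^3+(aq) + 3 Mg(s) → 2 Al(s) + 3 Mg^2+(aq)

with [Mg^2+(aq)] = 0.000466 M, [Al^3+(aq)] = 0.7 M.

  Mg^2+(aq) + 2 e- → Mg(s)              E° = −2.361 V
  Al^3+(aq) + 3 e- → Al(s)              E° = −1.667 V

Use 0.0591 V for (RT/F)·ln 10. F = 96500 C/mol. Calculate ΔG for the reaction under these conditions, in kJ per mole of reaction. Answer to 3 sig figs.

−457 kJ/mol

With Al³⁺/Al reduced at the cathode, E°cell = −1.667 − (−2.361) = +0.694 V and n = 6.
Here Q = [Mg^2+(aq)]^3 / [Al^3+(aq)]^2 = 2.07×10^−10 (log Q = −9.685), giving E = +0.694 − (0.0591/6)·(−9.685) = +0.7894 V.
Finally ΔG = −nFE = −(6)(96500 C/mol)(+0.7894 V) = −457 kJ/mol.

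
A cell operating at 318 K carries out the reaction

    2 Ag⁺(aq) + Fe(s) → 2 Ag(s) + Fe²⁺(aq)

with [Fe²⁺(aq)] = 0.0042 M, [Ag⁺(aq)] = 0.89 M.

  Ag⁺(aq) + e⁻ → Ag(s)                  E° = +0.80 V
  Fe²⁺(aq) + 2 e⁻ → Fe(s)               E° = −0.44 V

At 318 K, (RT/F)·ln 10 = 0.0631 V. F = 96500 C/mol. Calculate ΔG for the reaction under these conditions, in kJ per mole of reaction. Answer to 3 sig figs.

−253 kJ/mol

E°cell = +0.80 − (−0.44) = +1.24 V; the balanced reaction transfers n = 2 electrons.
The reaction quotient is [Fe²⁺(aq)] / [Ag⁺(aq)]^2 = 0.0053; by Nernst, E = +1.24 − (0.0631/2)(−2.276) = +1.3118 V.
Finally ΔG = −nFE = −(2)(96500 C/mol)(+1.3118 V) = −253 kJ/mol.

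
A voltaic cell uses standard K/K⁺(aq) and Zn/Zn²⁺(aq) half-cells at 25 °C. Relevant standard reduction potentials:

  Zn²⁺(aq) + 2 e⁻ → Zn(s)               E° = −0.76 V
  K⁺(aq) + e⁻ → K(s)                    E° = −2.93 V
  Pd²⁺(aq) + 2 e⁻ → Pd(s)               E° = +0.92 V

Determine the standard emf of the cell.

Of the two couples in this cell, the one with the more positive reduction potential is reduced at the cathode: here that is Zn²⁺/Zn (−0.76 V); K⁺/K (−2.93 V) is the anode.
E°cell = E°(cathode) − E°(anode) = −0.76 − (−2.93) = +2.17 V.

+2.17 V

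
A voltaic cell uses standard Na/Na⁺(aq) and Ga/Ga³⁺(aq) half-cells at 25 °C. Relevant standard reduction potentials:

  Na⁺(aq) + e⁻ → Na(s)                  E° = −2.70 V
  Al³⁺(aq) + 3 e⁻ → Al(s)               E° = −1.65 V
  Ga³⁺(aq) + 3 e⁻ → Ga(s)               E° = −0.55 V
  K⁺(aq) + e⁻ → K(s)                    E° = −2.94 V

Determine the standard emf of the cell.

+2.15 V

Of the two couples in this cell, the one with the more positive reduction potential is reduced at the cathode: here that is Ga³⁺/Ga (−0.55 V); Na⁺/Na (−2.70 V) is the anode.
E°cell = E°(cathode) − E°(anode) = −0.55 − (−2.70) = +2.15 V.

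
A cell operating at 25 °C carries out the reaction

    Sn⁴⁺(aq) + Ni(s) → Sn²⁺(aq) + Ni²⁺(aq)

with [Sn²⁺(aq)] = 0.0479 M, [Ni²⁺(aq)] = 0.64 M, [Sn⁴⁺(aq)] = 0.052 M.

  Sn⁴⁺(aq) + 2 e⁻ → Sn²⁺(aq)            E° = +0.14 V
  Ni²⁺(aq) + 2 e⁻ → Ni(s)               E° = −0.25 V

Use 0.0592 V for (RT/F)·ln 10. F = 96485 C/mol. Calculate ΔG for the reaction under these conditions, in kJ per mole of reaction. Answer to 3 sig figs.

The standard cell potential is +0.14 − (−0.25) = +0.39 V, with n = 2 electrons in the balanced equation.
Q = ([Sn²⁺(aq)]·[Ni²⁺(aq)]) / [Sn⁴⁺(aq)] = 0.59, so log Q = −0.229 and E = +0.39 − (0.0592/2)(−0.229) = +0.3968 V.
ΔG = −nFE = −(2)(96485)(+0.3968) J/mol = −76.6 kJ/mol.

−76.6 kJ/mol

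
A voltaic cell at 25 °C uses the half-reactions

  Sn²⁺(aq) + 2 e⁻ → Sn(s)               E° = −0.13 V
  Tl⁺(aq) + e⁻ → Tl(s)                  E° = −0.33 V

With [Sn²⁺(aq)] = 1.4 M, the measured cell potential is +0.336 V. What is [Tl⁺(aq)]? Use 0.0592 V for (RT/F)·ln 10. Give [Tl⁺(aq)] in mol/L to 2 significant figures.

The Sn²⁺/Sn couple has the larger reduction potential, so it is the cathode: E°cell = −0.13 − (−0.33) = +0.20 V and n = 2.
Rearranging E = E° − (0.0592/n)·log Q gives log Q = 2(+0.20 − (+0.336))/0.0592 = −4.595.
The balanced reaction is Sn²⁺(aq) + 2 Tl(s) → Sn(s) + 2 Tl⁺(aq), so Q = [Tl⁺(aq)]^2 / [Sn²⁺(aq)].
Solving for the unknown gives log [Tl⁺(aq)] = −2.224, so [Tl⁺(aq)] ≈ 0.0060 M.

0.0060 M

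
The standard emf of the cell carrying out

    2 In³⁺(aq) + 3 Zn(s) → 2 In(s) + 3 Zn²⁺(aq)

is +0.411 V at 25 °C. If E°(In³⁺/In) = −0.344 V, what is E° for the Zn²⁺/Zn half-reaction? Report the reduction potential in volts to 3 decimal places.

−0.755 V

In the reaction as written the In³⁺/In couple is reduced (cathode) and Zn²⁺/Zn is oxidized (anode), so E°cell = E°(In³⁺/In) − E°(Zn²⁺/Zn).
E°(Zn²⁺/Zn) = E°(cathode) − E°cell = −0.344 − (+0.411) = −0.755 V.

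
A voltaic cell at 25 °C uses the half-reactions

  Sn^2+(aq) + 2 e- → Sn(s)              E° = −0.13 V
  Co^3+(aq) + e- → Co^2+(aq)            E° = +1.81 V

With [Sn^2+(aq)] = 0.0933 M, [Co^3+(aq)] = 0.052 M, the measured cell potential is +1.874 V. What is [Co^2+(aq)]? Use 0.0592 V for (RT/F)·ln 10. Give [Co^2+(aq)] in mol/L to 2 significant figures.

With Co³⁺/Co²⁺ at the cathode and Sn²⁺/Sn at the anode, E°cell = +1.81 − (−0.13) = +1.94 V (n = 2).
From the Nernst equation, log Q = n(E° − E)/0.0592 = 2·(+1.94 − (+1.874))/0.0592 = 2.230.
Balancing electrons gives 2 Co^3+(aq) + Sn(s) → 2 Co^2+(aq) + Sn^2+(aq); thus Q = ([Co^2+(aq)]^2·[Sn^2+(aq)]) / [Co^3+(aq)]^2.
Substituting the known concentrations and solving, log [Co^2+(aq)] = 0.346 and [Co^2+(aq)] = 2.2 M.

2.2 M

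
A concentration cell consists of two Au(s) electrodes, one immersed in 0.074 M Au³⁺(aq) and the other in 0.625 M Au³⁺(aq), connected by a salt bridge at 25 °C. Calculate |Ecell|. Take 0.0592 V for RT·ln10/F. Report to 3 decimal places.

0.018 V

For a concentration cell E°cell = 0, since both electrodes use the same couple.
The compartment with the higher Au³⁺(aq) concentration (0.625 M) acts as the cathode; ions are reduced there and produced at the dilute (0.074 M) anode.
With n = 3, Ecell = −(0.0592/3)·log([dilute]/[conc]) = −(0.0592/3)·log(0.074/0.625) = +0.018 V.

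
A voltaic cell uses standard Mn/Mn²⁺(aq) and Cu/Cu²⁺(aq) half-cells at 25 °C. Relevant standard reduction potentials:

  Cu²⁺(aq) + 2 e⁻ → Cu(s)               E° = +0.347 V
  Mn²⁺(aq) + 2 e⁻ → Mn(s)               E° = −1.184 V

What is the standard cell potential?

+1.531 V

Of the two couples in this cell, the one with the more positive reduction potential is reduced at the cathode: here that is Cu²⁺/Cu (+0.347 V); Mn²⁺/Mn (−1.184 V) is the anode.
E°cell = E°(cathode) − E°(anode) = +0.347 − (−1.184) = +1.531 V.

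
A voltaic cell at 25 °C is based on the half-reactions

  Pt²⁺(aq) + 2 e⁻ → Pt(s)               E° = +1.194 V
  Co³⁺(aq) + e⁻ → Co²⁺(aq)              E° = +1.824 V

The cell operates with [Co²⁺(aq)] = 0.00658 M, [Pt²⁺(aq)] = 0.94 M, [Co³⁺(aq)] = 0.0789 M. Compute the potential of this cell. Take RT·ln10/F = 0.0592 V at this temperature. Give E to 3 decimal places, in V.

Co³⁺/Co²⁺ is reduced (cathode, E° = +1.824 V) and Pt²⁺/Pt is oxidized (anode).
E°cell = +1.824 − (+1.194) = +0.630 V, with n = 2 electrons transferred.
For the overall reaction 2 Co³⁺(aq) + Pt(s) → 2 Co²⁺(aq) + Pt²⁺(aq), Q = ([Co²⁺(aq)]^2·[Pt²⁺(aq)]) / [Co³⁺(aq)]^2 = 0.00654, giving log Q = −2.185.
Applying E = E° − (RT ln10/nF)·log Q gives +0.630 − (0.0592/2)(−2.185) = +0.695 V.

+0.695 V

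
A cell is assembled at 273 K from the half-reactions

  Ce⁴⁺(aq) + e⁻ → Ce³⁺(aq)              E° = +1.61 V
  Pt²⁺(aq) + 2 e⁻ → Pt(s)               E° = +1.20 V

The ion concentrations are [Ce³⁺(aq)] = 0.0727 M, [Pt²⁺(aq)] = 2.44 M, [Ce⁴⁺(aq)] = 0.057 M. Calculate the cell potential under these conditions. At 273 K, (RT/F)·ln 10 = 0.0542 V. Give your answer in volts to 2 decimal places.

Ce⁴⁺/Ce³⁺ is reduced (cathode, E° = +1.61 V) and Pt²⁺/Pt is oxidized (anode).
E°cell = +1.61 − (+1.20) = +0.41 V, with n = 2 electrons transferred.
Balancing gives 2 Ce⁴⁺(aq) + Pt(s) → 2 Ce³⁺(aq) + Pt²⁺(aq); hence Q = ([Ce³⁺(aq)]^2·[Pt²⁺(aq)]) / [Ce⁴⁺(aq)]^2 = 3.97 (log Q = 0.599).
By the Nernst equation, E = +0.41 − (0.0542/2)·(0.599) = +0.39 V.

+0.39 V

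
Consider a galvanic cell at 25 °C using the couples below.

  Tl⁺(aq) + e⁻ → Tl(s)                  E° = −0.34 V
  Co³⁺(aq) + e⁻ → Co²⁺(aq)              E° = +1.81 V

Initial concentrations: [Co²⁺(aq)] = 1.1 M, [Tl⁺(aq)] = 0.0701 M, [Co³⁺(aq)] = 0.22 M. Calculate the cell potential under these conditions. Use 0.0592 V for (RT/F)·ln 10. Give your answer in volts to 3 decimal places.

+2.177 V

Co³⁺/Co²⁺ is reduced (cathode, E° = +1.81 V) and Tl⁺/Tl is oxidized (anode).
E°cell = +1.81 − (−0.34) = +2.15 V, with n = 1 electron transferred.
The balanced reaction is Co³⁺(aq) + Tl(s) → Co²⁺(aq) + Tl⁺(aq), so Q = ([Co²⁺(aq)]·[Tl⁺(aq)]) / [Co³⁺(aq)] = 0.35 and log Q = −0.455.
Applying E = E° − (RT ln10/nF)·log Q gives +2.15 − (0.0592/1)(−0.455) = +2.177 V.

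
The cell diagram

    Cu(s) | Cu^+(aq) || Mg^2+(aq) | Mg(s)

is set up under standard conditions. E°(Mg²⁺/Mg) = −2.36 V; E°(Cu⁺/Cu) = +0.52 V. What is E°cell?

By convention the left-hand electrode in cell notation is the anode (oxidation) and the right-hand electrode is the cathode (reduction).
E°cell = E°(right) − E°(left) = −2.36 − (+0.52) = −2.88 V.
The negative sign shows that, as written, the cell would require an external voltage to drive the reaction.

−2.88 V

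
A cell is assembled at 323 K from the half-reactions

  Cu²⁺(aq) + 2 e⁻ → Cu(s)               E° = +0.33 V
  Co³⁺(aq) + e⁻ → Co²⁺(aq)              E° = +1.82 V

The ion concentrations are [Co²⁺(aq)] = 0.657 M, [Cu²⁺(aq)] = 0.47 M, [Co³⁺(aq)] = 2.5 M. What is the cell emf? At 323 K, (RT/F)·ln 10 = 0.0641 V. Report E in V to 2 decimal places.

+1.54 V

Co³⁺/Co²⁺ is reduced (cathode, E° = +1.82 V) and Cu²⁺/Cu is oxidized (anode).
E°cell = +1.82 − (+0.33) = +1.49 V, with n = 2 electrons transferred.
Balancing gives 2 Co³⁺(aq) + Cu(s) → 2 Co²⁺(aq) + Cu²⁺(aq); hence Q = ([Co²⁺(aq)]^2·[Cu²⁺(aq)]) / [Co³⁺(aq)]^2 = 0.0325 (log Q = −1.489).
Applying E = E° − (RT ln10/nF)·log Q gives +1.49 − (0.0641/2)(−1.489) = +1.54 V.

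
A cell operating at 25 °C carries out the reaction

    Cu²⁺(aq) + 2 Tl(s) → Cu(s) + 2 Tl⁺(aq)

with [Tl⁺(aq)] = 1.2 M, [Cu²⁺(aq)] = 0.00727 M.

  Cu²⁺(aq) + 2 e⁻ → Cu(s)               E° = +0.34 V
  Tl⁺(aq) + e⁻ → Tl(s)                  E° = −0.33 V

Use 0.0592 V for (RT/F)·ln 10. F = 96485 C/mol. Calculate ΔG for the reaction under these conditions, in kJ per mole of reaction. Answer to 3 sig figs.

E°cell = +0.34 − (−0.33) = +0.67 V; the balanced reaction transfers n = 2 electrons.
Q = [Tl⁺(aq)]^2 / [Cu²⁺(aq)] = 198, so log Q = 2.297 and E = +0.67 − (0.0592/2)(2.297) = +0.6020 V.
Then ΔG = −nFE = −2 × 96485 × +0.6020 J/mol = −116 kJ/mol.

−116 kJ/mol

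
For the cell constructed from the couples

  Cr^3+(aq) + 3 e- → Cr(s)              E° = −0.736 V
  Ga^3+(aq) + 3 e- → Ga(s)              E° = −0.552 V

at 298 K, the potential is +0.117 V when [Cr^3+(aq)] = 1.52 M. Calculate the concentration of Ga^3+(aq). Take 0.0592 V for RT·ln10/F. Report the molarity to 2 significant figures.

The Ga³⁺/Ga couple has the larger reduction potential, so it is the cathode: E°cell = −0.552 − (−0.736) = +0.184 V and n = 3.
From the Nernst equation, log Q = n(E° − E)/0.0592 = 3·(+0.184 − (+0.117))/0.0592 = 3.395.
Balancing electrons gives Ga^3+(aq) + Cr(s) → Ga(s) + Cr^3+(aq); thus Q = [Cr^3+(aq)] / [Ga^3+(aq)].
Substituting the known concentrations and solving, log [Ga^3+(aq)] = −3.213 and [Ga^3+(aq)] = 0.00061 M.

0.00061 M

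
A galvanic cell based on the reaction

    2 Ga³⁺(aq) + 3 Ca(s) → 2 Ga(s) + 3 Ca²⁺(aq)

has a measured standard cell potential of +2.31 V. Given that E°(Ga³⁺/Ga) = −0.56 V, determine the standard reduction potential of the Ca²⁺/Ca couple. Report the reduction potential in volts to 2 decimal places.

−2.87 V

In the reaction as written the Ga³⁺/Ga couple is reduced (cathode) and Ca²⁺/Ca is oxidized (anode), so E°cell = E°(Ga³⁺/Ga) − E°(Ca²⁺/Ca).
E°(Ca²⁺/Ca) = E°(cathode) − E°cell = −0.56 − (+2.31) = −2.87 V.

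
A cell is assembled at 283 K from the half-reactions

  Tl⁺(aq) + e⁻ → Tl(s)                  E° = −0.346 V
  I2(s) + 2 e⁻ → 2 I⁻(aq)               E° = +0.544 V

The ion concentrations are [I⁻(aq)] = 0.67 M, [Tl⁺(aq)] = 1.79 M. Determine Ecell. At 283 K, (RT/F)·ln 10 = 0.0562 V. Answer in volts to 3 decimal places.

+0.886 V

The I₂/I⁻ couple has the more positive E°, so it is the cathode; Tl⁺/Tl is the anode.
The standard potential is +0.544 − (−0.346) = +0.890 V and the balanced reaction transfers n = 2 electrons.
For the overall reaction I2(s) + 2 Tl(s) → 2 I⁻(aq) + 2 Tl⁺(aq), Q = [I⁻(aq)]^2·[Tl⁺(aq)]^2 = 1.44, giving log Q = 0.158.
E = E° − (0.0562/n)·log Q = +0.890 − (0.0562/2)(0.158) = +0.886 V.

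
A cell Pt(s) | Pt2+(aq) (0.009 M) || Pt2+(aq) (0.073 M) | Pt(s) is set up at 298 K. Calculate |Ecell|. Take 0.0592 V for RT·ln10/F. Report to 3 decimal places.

For a concentration cell E°cell = 0, since both electrodes use the same couple.
The compartment with the higher Pt2+(aq) concentration (0.073 M) acts as the cathode; ions are reduced there and produced at the dilute (0.009 M) anode.
With n = 2, Ecell = −(0.0592/2)·log([dilute]/[conc]) = −(0.0592/2)·log(0.009/0.073) = +0.027 V.

0.027 V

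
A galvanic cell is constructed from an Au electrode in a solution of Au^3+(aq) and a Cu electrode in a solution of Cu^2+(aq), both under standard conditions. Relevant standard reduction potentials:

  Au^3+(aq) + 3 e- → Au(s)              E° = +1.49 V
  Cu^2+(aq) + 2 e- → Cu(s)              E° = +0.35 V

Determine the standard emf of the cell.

+1.14 V

Of the two couples in this cell, the one with the more positive reduction potential is reduced at the cathode: here that is Au³⁺/Au (+1.49 V); Cu²⁺/Cu (+0.35 V) is the anode.
E°cell = E°(cathode) − E°(anode) = +1.49 − (+0.35) = +1.14 V.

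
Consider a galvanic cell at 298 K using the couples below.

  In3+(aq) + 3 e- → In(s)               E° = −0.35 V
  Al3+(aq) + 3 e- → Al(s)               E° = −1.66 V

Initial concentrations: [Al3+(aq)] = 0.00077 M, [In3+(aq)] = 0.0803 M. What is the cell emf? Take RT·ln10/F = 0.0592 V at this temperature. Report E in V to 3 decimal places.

+1.350 V

The In³⁺/In couple has the more positive E°, so it is the cathode; Al³⁺/Al is the anode.
E°cell = E°cat − E°an = −0.35 − (−1.66) = +1.31 V; n = 3.
For the overall reaction In3+(aq) + Al(s) → In(s) + Al3+(aq), Q = [Al3+(aq)] / [In3+(aq)] = 0.00959, giving log Q = −2.018.
By the Nernst equation, E = +1.31 − (0.0592/3)·(−2.018) = +1.350 V.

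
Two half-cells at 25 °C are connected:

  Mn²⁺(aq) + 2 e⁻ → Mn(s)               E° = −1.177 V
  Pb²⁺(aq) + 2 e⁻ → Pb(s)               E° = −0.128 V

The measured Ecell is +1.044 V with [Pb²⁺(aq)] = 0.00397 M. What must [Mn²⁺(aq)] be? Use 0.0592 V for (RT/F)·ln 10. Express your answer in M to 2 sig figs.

Pb²⁺/Pb is the cathode (higher E°); E°cell = −0.128 − (−1.177) = +1.049 V with n = 2.
Since E = E° − (0.0592/n)·log Q, log Q = n(E° − E)/0.0592 = 0.169.
Balancing electrons gives Pb²⁺(aq) + Mn(s) → Pb(s) + Mn²⁺(aq); thus Q = [Mn²⁺(aq)] / [Pb²⁺(aq)].
Solving for the unknown gives log [Mn²⁺(aq)] = −2.232, so [Mn²⁺(aq)] ≈ 0.0059 M.

0.0059 M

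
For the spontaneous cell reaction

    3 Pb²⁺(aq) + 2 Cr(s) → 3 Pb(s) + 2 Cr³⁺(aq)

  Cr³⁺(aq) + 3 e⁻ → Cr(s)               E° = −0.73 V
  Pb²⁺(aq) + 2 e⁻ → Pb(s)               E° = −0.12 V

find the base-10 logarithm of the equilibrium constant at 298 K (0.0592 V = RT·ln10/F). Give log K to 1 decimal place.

log K = 61.8

The Pb²⁺/Pb couple is reduced (cathode); E°cell = −0.12 − (−0.73) = +0.61 V with n = 6.
At equilibrium E = 0, so log K = nE°cell / 0.0592 = (6)(+0.61) / 0.0592 = 61.8.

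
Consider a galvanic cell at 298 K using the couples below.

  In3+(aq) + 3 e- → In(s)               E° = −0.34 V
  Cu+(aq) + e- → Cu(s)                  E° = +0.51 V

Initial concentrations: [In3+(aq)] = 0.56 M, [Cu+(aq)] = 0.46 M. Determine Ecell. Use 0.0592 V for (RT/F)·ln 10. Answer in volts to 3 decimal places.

+0.835 V

Since E°(Cu⁺/Cu) > E°(In³⁺/In), Cu⁺/Cu serves as the cathode.
E°cell = E°cat − E°an = +0.51 − (−0.34) = +0.85 V; n = 3.
Balancing gives 3 Cu+(aq) + In(s) → 3 Cu(s) + In3+(aq); hence Q = [In3+(aq)] / [Cu+(aq)]^3 = 5.75 (log Q = 0.760).
E = E° − (0.0592/n)·log Q = +0.85 − (0.0592/3)(0.760) = +0.835 V.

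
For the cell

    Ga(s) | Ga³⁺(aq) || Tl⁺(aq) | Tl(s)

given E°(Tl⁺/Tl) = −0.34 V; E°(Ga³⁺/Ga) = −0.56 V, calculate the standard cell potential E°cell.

+0.22 V

By convention the left-hand electrode in cell notation is the anode (oxidation) and the right-hand electrode is the cathode (reduction).
E°cell = E°(right) − E°(left) = −0.34 − (−0.56) = +0.22 V.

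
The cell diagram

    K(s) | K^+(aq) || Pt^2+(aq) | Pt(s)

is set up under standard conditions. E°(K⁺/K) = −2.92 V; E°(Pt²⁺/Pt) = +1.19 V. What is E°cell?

By convention the left-hand electrode in cell notation is the anode (oxidation) and the right-hand electrode is the cathode (reduction).
E°cell = E°(right) − E°(left) = +1.19 − (−2.92) = +4.11 V.

+4.11 V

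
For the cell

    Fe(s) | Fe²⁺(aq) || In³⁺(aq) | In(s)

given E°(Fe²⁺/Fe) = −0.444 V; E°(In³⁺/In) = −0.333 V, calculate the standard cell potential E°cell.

+0.111 V

By convention the left-hand electrode in cell notation is the anode (oxidation) and the right-hand electrode is the cathode (reduction).
E°cell = E°(right) − E°(left) = −0.333 − (−0.444) = +0.111 V.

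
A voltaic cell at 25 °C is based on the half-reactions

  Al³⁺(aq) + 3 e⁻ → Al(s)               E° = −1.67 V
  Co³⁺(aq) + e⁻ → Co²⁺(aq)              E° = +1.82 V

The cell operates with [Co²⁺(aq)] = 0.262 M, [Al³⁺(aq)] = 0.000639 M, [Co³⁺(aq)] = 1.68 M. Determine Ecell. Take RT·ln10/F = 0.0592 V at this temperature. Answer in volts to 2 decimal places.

+3.60 V

Since E°(Co³⁺/Co²⁺) > E°(Al³⁺/Al), Co³⁺/Co²⁺ serves as the cathode.
E°cell = +1.82 − (−1.67) = +3.49 V, with n = 3 electrons transferred.
The balanced reaction is 3 Co³⁺(aq) + Al(s) → 3 Co²⁺(aq) + Al³⁺(aq), so Q = ([Co²⁺(aq)]^3·[Al³⁺(aq)]) / [Co³⁺(aq)]^3 = 2.42×10^−6 and log Q = −5.616.
By the Nernst equation, E = +3.49 − (0.0592/3)·(−5.616) = +3.60 V.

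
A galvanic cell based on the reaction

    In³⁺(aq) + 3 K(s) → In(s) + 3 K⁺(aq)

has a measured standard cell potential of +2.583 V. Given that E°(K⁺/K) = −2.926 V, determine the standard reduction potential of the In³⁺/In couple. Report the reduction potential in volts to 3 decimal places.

−0.343 V

In the reaction as written the In³⁺/In couple is reduced (cathode) and K⁺/K is oxidized (anode), so E°cell = E°(In³⁺/In) − E°(K⁺/K).
E°(In³⁺/In) = E°cell + E°(anode) = +2.583 + (−2.926) = −0.343 V.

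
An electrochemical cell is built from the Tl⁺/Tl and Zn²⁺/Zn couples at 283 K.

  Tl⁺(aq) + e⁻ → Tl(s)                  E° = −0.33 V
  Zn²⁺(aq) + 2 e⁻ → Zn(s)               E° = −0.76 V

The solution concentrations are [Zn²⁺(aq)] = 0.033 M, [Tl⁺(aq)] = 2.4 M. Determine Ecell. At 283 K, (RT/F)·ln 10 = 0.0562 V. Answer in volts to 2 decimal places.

+0.49 V

Tl⁺/Tl is reduced (cathode, E° = −0.33 V) and Zn²⁺/Zn is oxidized (anode).
The standard potential is −0.33 − (−0.76) = +0.43 V and the balanced reaction transfers n = 2 electrons.
For the overall reaction 2 Tl⁺(aq) + Zn(s) → 2 Tl(s) + Zn²⁺(aq), Q = [Zn²⁺(aq)] / [Tl⁺(aq)]^2 = 0.00573, giving log Q = −2.242.
By the Nernst equation, E = +0.43 − (0.0562/2)·(−2.242) = +0.49 V.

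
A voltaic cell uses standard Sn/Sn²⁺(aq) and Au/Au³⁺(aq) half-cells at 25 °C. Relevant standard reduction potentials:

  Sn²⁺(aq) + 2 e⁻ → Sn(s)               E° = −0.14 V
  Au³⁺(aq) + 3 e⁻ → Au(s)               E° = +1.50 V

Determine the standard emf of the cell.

The Au³⁺/Au couple has the higher E°, so Au ion is reduced (cathode) and Sn is oxidized (anode).
E°cell = E°(cathode) − E°(anode) = +1.50 − (−0.14) = +1.64 V.

+1.64 V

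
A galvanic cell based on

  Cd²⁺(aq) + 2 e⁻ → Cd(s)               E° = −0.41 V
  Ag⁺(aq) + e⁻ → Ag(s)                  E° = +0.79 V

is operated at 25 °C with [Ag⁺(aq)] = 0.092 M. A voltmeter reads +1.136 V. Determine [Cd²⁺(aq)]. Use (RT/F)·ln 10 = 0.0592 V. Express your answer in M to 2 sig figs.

1.2 M

Ag⁺/Ag is the cathode (higher E°); E°cell = +0.79 − (−0.41) = +1.20 V with n = 2.
Rearranging E = E° − (0.0592/n)·log Q gives log Q = 2(+1.20 − (+1.136))/0.0592 = 2.162.
The balanced reaction is 2 Ag⁺(aq) + Cd(s) → 2 Ag(s) + Cd²⁺(aq), so Q = [Cd²⁺(aq)] / [Ag⁺(aq)]^2.
Substituting the known concentrations and solving, log [Cd²⁺(aq)] = 0.090 and [Cd²⁺(aq)] = 1.2 M.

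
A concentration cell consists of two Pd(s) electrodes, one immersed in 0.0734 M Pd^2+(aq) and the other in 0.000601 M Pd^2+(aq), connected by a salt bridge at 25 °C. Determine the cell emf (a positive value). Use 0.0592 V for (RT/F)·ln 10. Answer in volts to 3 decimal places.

For a concentration cell E°cell = 0, since both electrodes use the same couple.
The compartment with the higher Pd^2+(aq) concentration (0.0734 M) acts as the cathode; ions are reduced there and produced at the dilute (0.000601 M) anode.
With n = 2, Ecell = −(0.0592/2)·log([dilute]/[conc]) = −(0.0592/2)·log(0.000601/0.0734) = +0.062 V.

0.062 V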